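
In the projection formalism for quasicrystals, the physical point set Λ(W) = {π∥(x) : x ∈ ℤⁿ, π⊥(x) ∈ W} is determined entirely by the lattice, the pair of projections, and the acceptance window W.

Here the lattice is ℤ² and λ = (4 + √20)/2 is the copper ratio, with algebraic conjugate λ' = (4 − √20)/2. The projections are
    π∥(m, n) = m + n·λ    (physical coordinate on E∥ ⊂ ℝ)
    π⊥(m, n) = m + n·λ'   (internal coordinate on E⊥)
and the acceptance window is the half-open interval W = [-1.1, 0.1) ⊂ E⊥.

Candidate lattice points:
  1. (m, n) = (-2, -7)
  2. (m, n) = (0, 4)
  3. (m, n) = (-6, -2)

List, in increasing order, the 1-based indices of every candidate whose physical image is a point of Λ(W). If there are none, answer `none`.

1, 2

λ' = (4−√20)/2 ≈ -0.23607.
#1 (-2,-7): internal coord -2 + (-7)·λ' = -0.34752; -0.34752 ∈ [-1.1, 0.1) → IN Λ
#2 (0,4): internal coord 0 + (4)·λ' = -0.94427; -0.94427 ∈ [-1.1, 0.1) → IN Λ
#3 (-6,-2): internal coord -6 + (-2)·λ' = -5.52786; -5.52786 ∉ [-1.1, 0.1) → out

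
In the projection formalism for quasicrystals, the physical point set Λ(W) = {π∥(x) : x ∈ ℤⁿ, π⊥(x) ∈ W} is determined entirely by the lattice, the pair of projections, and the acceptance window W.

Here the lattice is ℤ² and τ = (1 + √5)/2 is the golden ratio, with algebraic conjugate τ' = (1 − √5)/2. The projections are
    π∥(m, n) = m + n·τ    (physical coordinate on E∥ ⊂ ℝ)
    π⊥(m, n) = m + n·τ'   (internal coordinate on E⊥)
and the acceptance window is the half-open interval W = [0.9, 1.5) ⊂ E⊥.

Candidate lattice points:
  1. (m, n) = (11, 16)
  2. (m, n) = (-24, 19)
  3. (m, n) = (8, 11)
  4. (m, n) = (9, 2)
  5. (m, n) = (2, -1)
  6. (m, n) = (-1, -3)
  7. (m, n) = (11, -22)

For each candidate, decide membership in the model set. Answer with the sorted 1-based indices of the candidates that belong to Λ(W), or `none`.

1, 3

τ' = (1−√5)/2 ≈ -0.61803.
candidate 1: (m,n)=(11,16) → π∥ = 11+16·τ ≈ 36.88854, π⊥ = 11+16·τ' ≈ 1.11146 ∈ [0.9, 1.5) ⇒ IN Λ
candidate 2: (m,n)=(-24,19) → π∥ = -24+19·τ ≈ 6.74265, π⊥ = -24+19·τ' ≈ -35.74265 ∉ [0.9, 1.5) ⇒ out
candidate 3: (m,n)=(8,11) → π∥ = 8+11·τ ≈ 25.79837, π⊥ = 8+11·τ' ≈ 1.20163 ∈ [0.9, 1.5) ⇒ IN Λ
candidate 4: (m,n)=(9,2) → π∥ = 9+2·τ ≈ 12.23607, π⊥ = 9+2·τ' ≈ 7.76393 ∉ [0.9, 1.5) ⇒ out
candidate 5: (m,n)=(2,-1) → π∥ = 2-1·τ ≈ 0.38197, π⊥ = 2-1·τ' ≈ 2.61803 ∉ [0.9, 1.5) ⇒ out
candidate 6: (m,n)=(-1,-3) → π∥ = -1-3·τ ≈ -5.85410, π⊥ = -1-3·τ' ≈ 0.85410 ∉ [0.9, 1.5) ⇒ out
candidate 7: (m,n)=(11,-22) → π∥ = 11-22·τ ≈ -24.59675, π⊥ = 11-22·τ' ≈ 24.59675 ∉ [0.9, 1.5) ⇒ out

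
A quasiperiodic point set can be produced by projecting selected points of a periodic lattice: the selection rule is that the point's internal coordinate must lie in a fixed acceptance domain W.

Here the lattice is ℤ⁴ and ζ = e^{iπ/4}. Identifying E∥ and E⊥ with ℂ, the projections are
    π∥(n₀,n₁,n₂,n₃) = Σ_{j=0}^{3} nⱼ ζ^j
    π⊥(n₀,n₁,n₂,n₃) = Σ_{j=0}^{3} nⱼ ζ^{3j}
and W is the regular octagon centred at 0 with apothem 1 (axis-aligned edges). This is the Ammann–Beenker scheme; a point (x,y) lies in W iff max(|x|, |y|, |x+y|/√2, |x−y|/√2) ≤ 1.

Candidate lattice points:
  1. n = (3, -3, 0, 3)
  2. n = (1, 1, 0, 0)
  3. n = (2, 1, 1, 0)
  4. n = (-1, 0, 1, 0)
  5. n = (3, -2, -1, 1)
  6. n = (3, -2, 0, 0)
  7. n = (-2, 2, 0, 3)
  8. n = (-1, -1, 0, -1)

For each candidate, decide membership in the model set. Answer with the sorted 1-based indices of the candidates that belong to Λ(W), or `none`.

2

With ζ = e^{iπ/4} the internal vectors are ζ^0,ζ^3,ζ^6,ζ^9.
candidate 1: n = (3, -3, 0, 3) → π⊥ ≈ (+7.2426, +0.0000); max(|x|,|y|,|x±y|/√2) = 7.2426 > 1 ⇒ ∉ W
candidate 2: n = (1, 1, 0, 0) → π⊥ ≈ (+0.2929, +0.7071); max(|x|,|y|,|x±y|/√2) = 0.7071 ≤ 1 ⇒ ∈ W
candidate 3: n = (2, 1, 1, 0) → π⊥ ≈ (+1.2929, -0.2929); max(|x|,|y|,|x±y|/√2) = 1.2929 > 1 ⇒ ∉ W
candidate 4: n = (-1, 0, 1, 0) → π⊥ ≈ (-1.0000, -1.0000); max(|x|,|y|,|x±y|/√2) = 1.4142 > 1 ⇒ ∉ W
candidate 5: n = (3, -2, -1, 1) → π⊥ ≈ (+5.1213, +0.2929); max(|x|,|y|,|x±y|/√2) = 5.1213 > 1 ⇒ ∉ W
candidate 6: n = (3, -2, 0, 0) → π⊥ ≈ (+4.4142, -1.4142); max(|x|,|y|,|x±y|/√2) = 4.4142 > 1 ⇒ ∉ W
candidate 7: n = (-2, 2, 0, 3) → π⊥ ≈ (-1.2929, +3.5355); max(|x|,|y|,|x±y|/√2) = 3.5355 > 1 ⇒ ∉ W
candidate 8: n = (-1, -1, 0, -1) → π⊥ ≈ (-1.0000, -1.4142); max(|x|,|y|,|x±y|/√2) = 1.7071 > 1 ⇒ ∉ W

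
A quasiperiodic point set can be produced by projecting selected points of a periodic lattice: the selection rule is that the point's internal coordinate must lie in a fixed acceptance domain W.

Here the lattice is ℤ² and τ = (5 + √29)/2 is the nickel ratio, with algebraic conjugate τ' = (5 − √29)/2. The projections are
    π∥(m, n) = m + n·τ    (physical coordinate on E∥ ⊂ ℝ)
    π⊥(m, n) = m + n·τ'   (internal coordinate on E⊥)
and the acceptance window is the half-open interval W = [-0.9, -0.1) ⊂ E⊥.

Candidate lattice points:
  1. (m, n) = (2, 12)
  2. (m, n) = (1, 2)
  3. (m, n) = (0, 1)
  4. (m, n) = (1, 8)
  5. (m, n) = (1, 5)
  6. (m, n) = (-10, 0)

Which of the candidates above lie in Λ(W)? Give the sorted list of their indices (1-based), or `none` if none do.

1, 3, 4

τ' = (5−√29)/2 ≈ -0.19258.
[1] lift (2,12): star map gives -0.31099; window check -0.9 ≤ -0.31099 < -0.1 is true → IN Λ
[2] lift (1,2): star map gives 0.61484; window check -0.9 ≤ 0.61484 < -0.1 is false → out
[3] lift (0,1): star map gives -0.19258; window check -0.9 ≤ -0.19258 < -0.1 is true → IN Λ
[4] lift (1,8): star map gives -0.54066; window check -0.9 ≤ -0.54066 < -0.1 is true → IN Λ
[5] lift (1,5): star map gives 0.03709; window check -0.9 ≤ 0.03709 < -0.1 is false → out
[6] lift (-10,0): star map gives -10.00000; window check -0.9 ≤ -10.00000 < -0.1 is false → out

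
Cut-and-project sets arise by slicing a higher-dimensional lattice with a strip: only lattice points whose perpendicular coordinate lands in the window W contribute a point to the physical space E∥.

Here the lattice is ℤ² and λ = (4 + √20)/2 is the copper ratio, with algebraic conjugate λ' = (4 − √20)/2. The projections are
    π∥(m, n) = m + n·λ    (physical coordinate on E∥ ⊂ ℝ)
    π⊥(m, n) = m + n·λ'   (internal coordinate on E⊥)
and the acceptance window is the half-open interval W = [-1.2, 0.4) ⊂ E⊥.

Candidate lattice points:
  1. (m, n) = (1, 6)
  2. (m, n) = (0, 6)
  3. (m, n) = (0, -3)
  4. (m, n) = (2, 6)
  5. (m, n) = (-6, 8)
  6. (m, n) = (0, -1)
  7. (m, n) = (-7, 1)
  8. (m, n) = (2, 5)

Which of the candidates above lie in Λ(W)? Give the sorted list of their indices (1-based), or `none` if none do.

λ' = (4−√20)/2 ≈ -0.236068.
[1] lift (1,6): star map gives -0.416408; window check -1.2 ≤ -0.416408 < 0.4 is true → IN Λ
[2] lift (0,6): star map gives -1.416408; window check -1.2 ≤ -1.416408 < 0.4 is false → out
[3] lift (0,-3): star map gives 0.708204; window check -1.2 ≤ 0.708204 < 0.4 is false → out
[4] lift (2,6): star map gives 0.583592; window check -1.2 ≤ 0.583592 < 0.4 is false → out
[5] lift (-6,8): star map gives -7.888544; window check -1.2 ≤ -7.888544 < 0.4 is false → out
[6] lift (0,-1): star map gives 0.236068; window check -1.2 ≤ 0.236068 < 0.4 is true → IN Λ
[7] lift (-7,1): star map gives -7.236068; window check -1.2 ≤ -7.236068 < 0.4 is false → out
[8] lift (2,5): star map gives 0.819660; window check -1.2 ≤ 0.819660 < 0.4 is false → out

1, 6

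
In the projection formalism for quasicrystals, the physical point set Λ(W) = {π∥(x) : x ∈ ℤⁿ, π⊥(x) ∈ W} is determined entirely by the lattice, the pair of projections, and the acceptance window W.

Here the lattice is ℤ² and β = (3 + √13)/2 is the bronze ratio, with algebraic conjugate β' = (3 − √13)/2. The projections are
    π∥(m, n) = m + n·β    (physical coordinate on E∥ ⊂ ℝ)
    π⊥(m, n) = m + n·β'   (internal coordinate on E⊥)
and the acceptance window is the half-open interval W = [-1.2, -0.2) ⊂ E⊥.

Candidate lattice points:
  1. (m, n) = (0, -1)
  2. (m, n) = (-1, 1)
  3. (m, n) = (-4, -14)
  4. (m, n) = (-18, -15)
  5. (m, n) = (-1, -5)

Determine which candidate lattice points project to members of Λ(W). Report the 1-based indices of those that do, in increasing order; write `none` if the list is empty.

none

Numerically β ≈ 3.3028 and β' = −1/β ≈ -0.3028.
#1 (0,-1): internal coord 0 + (-1)·β' = +0.3028; +0.3028 ∉ [-1.2, -0.2) → out
#2 (-1,1): internal coord -1 + (1)·β' = -1.3028; -1.3028 ∉ [-1.2, -0.2) → out
#3 (-4,-14): internal coord -4 + (-14)·β' = +0.2389; +0.2389 ∉ [-1.2, -0.2) → out
#4 (-18,-15): internal coord -18 + (-15)·β' = -13.4584; -13.4584 ∉ [-1.2, -0.2) → out
#5 (-1,-5): internal coord -1 + (-5)·β' = +0.5139; +0.5139 ∉ [-1.2, -0.2) → out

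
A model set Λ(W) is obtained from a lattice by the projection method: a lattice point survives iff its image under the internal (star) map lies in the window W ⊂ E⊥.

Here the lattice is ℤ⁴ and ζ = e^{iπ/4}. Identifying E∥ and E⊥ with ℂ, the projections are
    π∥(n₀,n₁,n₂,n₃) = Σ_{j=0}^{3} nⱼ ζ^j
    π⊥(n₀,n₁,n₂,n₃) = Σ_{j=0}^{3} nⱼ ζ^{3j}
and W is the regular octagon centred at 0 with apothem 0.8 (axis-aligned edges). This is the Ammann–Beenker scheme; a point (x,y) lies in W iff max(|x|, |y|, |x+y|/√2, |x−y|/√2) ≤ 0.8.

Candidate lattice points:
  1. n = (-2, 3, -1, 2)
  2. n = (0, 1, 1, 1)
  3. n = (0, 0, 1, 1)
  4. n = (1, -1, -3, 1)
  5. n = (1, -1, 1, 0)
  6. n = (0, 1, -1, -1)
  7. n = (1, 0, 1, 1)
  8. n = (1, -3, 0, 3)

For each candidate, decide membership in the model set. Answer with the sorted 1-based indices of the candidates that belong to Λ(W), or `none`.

With ζ = e^{iπ/4} the internal vectors are ζ^0,ζ^3,ζ^6,ζ^9.
candidate 1: n = (-2, 3, -1, 2) → π⊥ ≈ (-2.70711, +4.53553); max(|x|,|y|,|x±y|/√2) = 5.12132 > 0.8 ⇒ ∉ W
candidate 2: n = (0, 1, 1, 1) → π⊥ ≈ (+0.00000, +0.41421); max(|x|,|y|,|x±y|/√2) = 0.41421 ≤ 0.8 ⇒ ∈ W
candidate 3: n = (0, 0, 1, 1) → π⊥ ≈ (+0.70711, -0.29289); max(|x|,|y|,|x±y|/√2) = 0.70711 ≤ 0.8 ⇒ ∈ W
candidate 4: n = (1, -1, -3, 1) → π⊥ ≈ (+2.41421, +3.00000); max(|x|,|y|,|x±y|/√2) = 3.82843 > 0.8 ⇒ ∉ W
candidate 5: n = (1, -1, 1, 0) → π⊥ ≈ (+1.70711, -1.70711); max(|x|,|y|,|x±y|/√2) = 2.41421 > 0.8 ⇒ ∉ W
candidate 6: n = (0, 1, -1, -1) → π⊥ ≈ (-1.41421, +1.00000); max(|x|,|y|,|x±y|/√2) = 1.70711 > 0.8 ⇒ ∉ W
candidate 7: n = (1, 0, 1, 1) → π⊥ ≈ (+1.70711, -0.29289); max(|x|,|y|,|x±y|/√2) = 1.70711 > 0.8 ⇒ ∉ W
candidate 8: n = (1, -3, 0, 3) → π⊥ ≈ (+5.24264, +0.00000); max(|x|,|y|,|x±y|/√2) = 5.24264 > 0.8 ⇒ ∉ W

2, 3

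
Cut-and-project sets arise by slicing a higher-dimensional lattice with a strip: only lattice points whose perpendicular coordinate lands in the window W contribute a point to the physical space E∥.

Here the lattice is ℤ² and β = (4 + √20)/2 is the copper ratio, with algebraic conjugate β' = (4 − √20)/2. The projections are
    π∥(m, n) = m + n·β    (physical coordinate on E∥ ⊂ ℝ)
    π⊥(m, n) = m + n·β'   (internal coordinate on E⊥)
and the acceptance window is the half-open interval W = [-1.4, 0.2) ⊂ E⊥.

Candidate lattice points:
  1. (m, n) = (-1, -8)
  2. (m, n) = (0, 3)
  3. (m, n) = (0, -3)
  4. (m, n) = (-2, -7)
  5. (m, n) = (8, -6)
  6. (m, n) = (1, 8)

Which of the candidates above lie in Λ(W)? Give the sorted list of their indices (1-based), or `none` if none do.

Numerically β ≈ 4.236068 and β' = −1/β ≈ -0.236068.
candidate 1: (m,n)=(-1,-8) → π∥ = -1-8·β ≈ -34.888544, π⊥ = -1-8·β' ≈ 0.888544 ∉ [-1.4, 0.2) ⇒ out
candidate 2: (m,n)=(0,3) → π∥ = 0+3·β ≈ 12.708204, π⊥ = 0+3·β' ≈ -0.708204 ∈ [-1.4, 0.2) ⇒ IN Λ
candidate 3: (m,n)=(0,-3) → π∥ = 0-3·β ≈ -12.708204, π⊥ = 0-3·β' ≈ 0.708204 ∉ [-1.4, 0.2) ⇒ out
candidate 4: (m,n)=(-2,-7) → π∥ = -2-7·β ≈ -31.652476, π⊥ = -2-7·β' ≈ -0.347524 ∈ [-1.4, 0.2) ⇒ IN Λ
candidate 5: (m,n)=(8,-6) → π∥ = 8-6·β ≈ -17.416408, π⊥ = 8-6·β' ≈ 9.416408 ∉ [-1.4, 0.2) ⇒ out
candidate 6: (m,n)=(1,8) → π∥ = 1+8·β ≈ 34.888544, π⊥ = 1+8·β' ≈ -0.888544 ∈ [-1.4, 0.2) ⇒ IN Λ

2, 4, 6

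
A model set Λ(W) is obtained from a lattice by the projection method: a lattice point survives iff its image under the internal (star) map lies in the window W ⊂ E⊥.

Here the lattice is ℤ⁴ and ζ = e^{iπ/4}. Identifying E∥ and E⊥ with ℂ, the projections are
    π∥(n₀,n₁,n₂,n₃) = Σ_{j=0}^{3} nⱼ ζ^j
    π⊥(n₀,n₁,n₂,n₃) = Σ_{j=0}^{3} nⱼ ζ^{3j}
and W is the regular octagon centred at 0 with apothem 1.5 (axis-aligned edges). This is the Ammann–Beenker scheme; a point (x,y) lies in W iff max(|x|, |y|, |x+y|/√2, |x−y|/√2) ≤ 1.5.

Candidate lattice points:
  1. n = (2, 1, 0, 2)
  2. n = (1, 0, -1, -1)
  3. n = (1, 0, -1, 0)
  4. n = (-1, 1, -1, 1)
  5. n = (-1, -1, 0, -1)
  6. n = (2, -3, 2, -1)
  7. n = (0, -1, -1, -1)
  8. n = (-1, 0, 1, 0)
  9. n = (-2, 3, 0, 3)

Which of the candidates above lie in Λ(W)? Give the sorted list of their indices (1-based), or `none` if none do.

Internal map: ζ^{3j} for j=0..3 gives (1,0), (−√2/2,√2/2), (0,−1), (√2/2,√2/2).
#1 (2, 1, 0, 2): internal (2.707107, 2.121320); octagon support 3.414214 vs apothem 1.5 → ∉ W
#2 (1, 0, -1, -1): internal (0.292893, 0.292893); octagon support 0.414214 vs apothem 1.5 → ∈ W
#3 (1, 0, -1, 0): internal (1.000000, 1.000000); octagon support 1.414214 vs apothem 1.5 → ∈ W
#4 (-1, 1, -1, 1): internal (-1.000000, 2.414214); octagon support 2.414214 vs apothem 1.5 → ∉ W
#5 (-1, -1, 0, -1): internal (-1.000000, -1.414214); octagon support 1.707107 vs apothem 1.5 → ∉ W
#6 (2, -3, 2, -1): internal (3.414214, -4.828427); octagon support 5.828427 vs apothem 1.5 → ∉ W
#7 (0, -1, -1, -1): internal (0.000000, -0.414214); octagon support 0.414214 vs apothem 1.5 → ∈ W
#8 (-1, 0, 1, 0): internal (-1.000000, -1.000000); octagon support 1.414214 vs apothem 1.5 → ∈ W
#9 (-2, 3, 0, 3): internal (-2.000000, 4.242641); octagon support 4.414214 vs apothem 1.5 → ∉ W

2, 3, 7, 8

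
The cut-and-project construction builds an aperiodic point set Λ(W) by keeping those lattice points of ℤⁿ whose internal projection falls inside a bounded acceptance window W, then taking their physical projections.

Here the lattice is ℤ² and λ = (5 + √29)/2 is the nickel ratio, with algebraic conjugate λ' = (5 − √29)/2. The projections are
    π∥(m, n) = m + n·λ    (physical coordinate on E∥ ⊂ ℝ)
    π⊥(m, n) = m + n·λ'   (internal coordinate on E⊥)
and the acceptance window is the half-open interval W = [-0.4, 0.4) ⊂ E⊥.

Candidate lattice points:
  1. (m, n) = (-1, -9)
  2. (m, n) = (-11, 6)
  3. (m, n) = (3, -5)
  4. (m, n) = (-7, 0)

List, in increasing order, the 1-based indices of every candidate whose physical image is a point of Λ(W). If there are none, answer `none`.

λ' = (5−√29)/2 ≈ -0.19258.
#1 (-1,-9): internal coord -1 + (-9)·λ' = +0.73324; +0.73324 ∉ [-0.4, 0.4) → out
#2 (-11,6): internal coord -11 + (6)·λ' = -12.15549; -12.15549 ∉ [-0.4, 0.4) → out
#3 (3,-5): internal coord 3 + (-5)·λ' = +3.96291; +3.96291 ∉ [-0.4, 0.4) → out
#4 (-7,0): internal coord -7 + (0)·λ' = -7.00000; -7.00000 ∉ [-0.4, 0.4) → out

none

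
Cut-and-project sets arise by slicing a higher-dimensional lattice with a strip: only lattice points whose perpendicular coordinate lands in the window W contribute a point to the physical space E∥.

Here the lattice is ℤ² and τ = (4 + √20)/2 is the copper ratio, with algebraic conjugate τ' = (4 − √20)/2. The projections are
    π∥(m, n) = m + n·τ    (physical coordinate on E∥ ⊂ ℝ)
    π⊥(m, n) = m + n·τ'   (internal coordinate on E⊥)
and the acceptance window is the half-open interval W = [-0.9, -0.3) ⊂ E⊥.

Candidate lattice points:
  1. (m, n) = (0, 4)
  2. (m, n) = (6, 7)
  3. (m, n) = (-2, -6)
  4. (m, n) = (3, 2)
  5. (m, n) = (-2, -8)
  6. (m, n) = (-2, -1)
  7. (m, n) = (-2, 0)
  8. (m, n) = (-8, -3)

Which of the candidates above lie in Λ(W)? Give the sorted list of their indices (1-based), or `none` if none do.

3

τ' = (4−√20)/2 ≈ -0.2361.
candidate 1: (m,n)=(0,4) → π∥ = 0+4·τ ≈ 16.9443, π⊥ = 0+4·τ' ≈ -0.9443 ∉ [-0.9, -0.3) ⇒ out
candidate 2: (m,n)=(6,7) → π∥ = 6+7·τ ≈ 35.6525, π⊥ = 6+7·τ' ≈ 4.3475 ∉ [-0.9, -0.3) ⇒ out
candidate 3: (m,n)=(-2,-6) → π∥ = -2-6·τ ≈ -27.4164, π⊥ = -2-6·τ' ≈ -0.5836 ∈ [-0.9, -0.3) ⇒ IN Λ
candidate 4: (m,n)=(3,2) → π∥ = 3+2·τ ≈ 11.4721, π⊥ = 3+2·τ' ≈ 2.5279 ∉ [-0.9, -0.3) ⇒ out
candidate 5: (m,n)=(-2,-8) → π∥ = -2-8·τ ≈ -35.8885, π⊥ = -2-8·τ' ≈ -0.1115 ∉ [-0.9, -0.3) ⇒ out
candidate 6: (m,n)=(-2,-1) → π∥ = -2-1·τ ≈ -6.2361, π⊥ = -2-1·τ' ≈ -1.7639 ∉ [-0.9, -0.3) ⇒ out
candidate 7: (m,n)=(-2,0) → π∥ = -2+0·τ ≈ -2.0000, π⊥ = -2+0·τ' ≈ -2.0000 ∉ [-0.9, -0.3) ⇒ out
candidate 8: (m,n)=(-8,-3) → π∥ = -8-3·τ ≈ -20.7082, π⊥ = -8-3·τ' ≈ -7.2918 ∉ [-0.9, -0.3) ⇒ out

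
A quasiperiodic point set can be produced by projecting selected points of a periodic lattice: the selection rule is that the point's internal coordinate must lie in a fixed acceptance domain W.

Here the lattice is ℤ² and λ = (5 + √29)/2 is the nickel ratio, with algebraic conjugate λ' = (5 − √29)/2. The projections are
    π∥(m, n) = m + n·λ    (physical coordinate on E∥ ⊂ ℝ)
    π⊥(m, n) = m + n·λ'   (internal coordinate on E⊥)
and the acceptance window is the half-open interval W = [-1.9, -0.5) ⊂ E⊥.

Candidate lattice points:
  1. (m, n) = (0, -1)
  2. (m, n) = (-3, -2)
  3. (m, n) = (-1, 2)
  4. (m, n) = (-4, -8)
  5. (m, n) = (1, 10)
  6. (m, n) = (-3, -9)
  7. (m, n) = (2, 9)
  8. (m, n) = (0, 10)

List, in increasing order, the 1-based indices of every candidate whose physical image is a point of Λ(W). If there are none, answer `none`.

3, 5, 6

Compute λ' = (5−√29)/2 = -0.192582, so π⊥(m,n) = m -0.192582·n.
[1] lift (0,-1): star map gives 0.192582; window check -1.9 ≤ 0.192582 < -0.5 is false → out
[2] lift (-3,-2): star map gives -2.614835; window check -1.9 ≤ -2.614835 < -0.5 is false → out
[3] lift (-1,2): star map gives -1.385165; window check -1.9 ≤ -1.385165 < -0.5 is true → IN Λ
[4] lift (-4,-8): star map gives -2.459341; window check -1.9 ≤ -2.459341 < -0.5 is false → out
[5] lift (1,10): star map gives -0.925824; window check -1.9 ≤ -0.925824 < -0.5 is true → IN Λ
[6] lift (-3,-9): star map gives -1.266758; window check -1.9 ≤ -1.266758 < -0.5 is true → IN Λ
[7] lift (2,9): star map gives 0.266758; window check -1.9 ≤ 0.266758 < -0.5 is false → out
[8] lift (0,10): star map gives -1.925824; window check -1.9 ≤ -1.925824 < -0.5 is false → out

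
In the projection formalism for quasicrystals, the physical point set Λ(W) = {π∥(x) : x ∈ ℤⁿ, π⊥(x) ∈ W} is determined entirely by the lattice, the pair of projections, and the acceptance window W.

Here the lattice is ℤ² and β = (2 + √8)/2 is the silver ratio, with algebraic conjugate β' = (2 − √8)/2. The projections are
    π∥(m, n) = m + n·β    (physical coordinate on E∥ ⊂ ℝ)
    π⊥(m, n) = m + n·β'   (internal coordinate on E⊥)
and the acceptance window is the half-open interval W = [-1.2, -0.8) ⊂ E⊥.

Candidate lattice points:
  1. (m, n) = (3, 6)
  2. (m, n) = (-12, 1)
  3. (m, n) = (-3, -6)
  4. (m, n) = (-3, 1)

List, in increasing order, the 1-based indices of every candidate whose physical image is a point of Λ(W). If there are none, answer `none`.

none

β' = (2−√8)/2 ≈ -0.41421.
[1] lift (3,6): star map gives 0.51472; window check -1.2 ≤ 0.51472 < -0.8 is false → out
[2] lift (-12,1): star map gives -12.41421; window check -1.2 ≤ -12.41421 < -0.8 is false → out
[3] lift (-3,-6): star map gives -0.51472; window check -1.2 ≤ -0.51472 < -0.8 is false → out
[4] lift (-3,1): star map gives -3.41421; window check -1.2 ≤ -3.41421 < -0.8 is false → out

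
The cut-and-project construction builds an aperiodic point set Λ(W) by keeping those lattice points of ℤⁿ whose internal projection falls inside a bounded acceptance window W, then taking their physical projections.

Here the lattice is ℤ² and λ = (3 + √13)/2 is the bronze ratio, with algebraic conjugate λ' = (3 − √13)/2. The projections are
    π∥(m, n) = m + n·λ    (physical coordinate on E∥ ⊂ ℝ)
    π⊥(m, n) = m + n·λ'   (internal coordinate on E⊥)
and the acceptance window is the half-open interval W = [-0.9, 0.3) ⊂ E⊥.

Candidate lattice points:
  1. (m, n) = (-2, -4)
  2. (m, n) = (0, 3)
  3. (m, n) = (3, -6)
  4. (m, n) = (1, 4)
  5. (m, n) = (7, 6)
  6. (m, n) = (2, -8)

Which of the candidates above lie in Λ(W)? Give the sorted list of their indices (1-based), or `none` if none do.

1, 4

Numerically λ ≈ 3.30278 and λ' = −1/λ ≈ -0.30278.
candidate 1: (m,n)=(-2,-4) → π∥ = -2-4·λ ≈ -15.21110, π⊥ = -2-4·λ' ≈ -0.78890 ∈ [-0.9, 0.3) ⇒ IN Λ
candidate 2: (m,n)=(0,3) → π∥ = 0+3·λ ≈ 9.90833, π⊥ = 0+3·λ' ≈ -0.90833 ∉ [-0.9, 0.3) ⇒ out
candidate 3: (m,n)=(3,-6) → π∥ = 3-6·λ ≈ -16.81665, π⊥ = 3-6·λ' ≈ 4.81665 ∉ [-0.9, 0.3) ⇒ out
candidate 4: (m,n)=(1,4) → π∥ = 1+4·λ ≈ 14.21110, π⊥ = 1+4·λ' ≈ -0.21110 ∈ [-0.9, 0.3) ⇒ IN Λ
candidate 5: (m,n)=(7,6) → π∥ = 7+6·λ ≈ 26.81665, π⊥ = 7+6·λ' ≈ 5.18335 ∉ [-0.9, 0.3) ⇒ out
candidate 6: (m,n)=(2,-8) → π∥ = 2-8·λ ≈ -24.42221, π⊥ = 2-8·λ' ≈ 4.42221 ∉ [-0.9, 0.3) ⇒ out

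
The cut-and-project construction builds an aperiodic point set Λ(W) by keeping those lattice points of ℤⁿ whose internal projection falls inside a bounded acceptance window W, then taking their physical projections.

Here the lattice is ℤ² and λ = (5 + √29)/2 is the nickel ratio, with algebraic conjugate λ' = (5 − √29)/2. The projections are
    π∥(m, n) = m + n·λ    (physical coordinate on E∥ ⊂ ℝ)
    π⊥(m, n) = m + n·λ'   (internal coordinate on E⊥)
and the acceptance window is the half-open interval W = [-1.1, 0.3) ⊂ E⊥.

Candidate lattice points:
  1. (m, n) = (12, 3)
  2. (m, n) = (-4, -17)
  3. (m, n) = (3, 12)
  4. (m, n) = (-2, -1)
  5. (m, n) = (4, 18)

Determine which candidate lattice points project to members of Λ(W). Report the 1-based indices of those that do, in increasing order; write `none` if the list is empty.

2

λ' = (5−√29)/2 ≈ -0.19258.
#1 (12,3): internal coord 12 + (3)·λ' = +11.42225; +11.42225 ∉ [-1.1, 0.3) → out
#2 (-4,-17): internal coord -4 + (-17)·λ' = -0.72610; -0.72610 ∈ [-1.1, 0.3) → IN Λ
#3 (3,12): internal coord 3 + (12)·λ' = +0.68901; +0.68901 ∉ [-1.1, 0.3) → out
#4 (-2,-1): internal coord -2 + (-1)·λ' = -1.80742; -1.80742 ∉ [-1.1, 0.3) → out
#5 (4,18): internal coord 4 + (18)·λ' = +0.53352; +0.53352 ∉ [-1.1, 0.3) → out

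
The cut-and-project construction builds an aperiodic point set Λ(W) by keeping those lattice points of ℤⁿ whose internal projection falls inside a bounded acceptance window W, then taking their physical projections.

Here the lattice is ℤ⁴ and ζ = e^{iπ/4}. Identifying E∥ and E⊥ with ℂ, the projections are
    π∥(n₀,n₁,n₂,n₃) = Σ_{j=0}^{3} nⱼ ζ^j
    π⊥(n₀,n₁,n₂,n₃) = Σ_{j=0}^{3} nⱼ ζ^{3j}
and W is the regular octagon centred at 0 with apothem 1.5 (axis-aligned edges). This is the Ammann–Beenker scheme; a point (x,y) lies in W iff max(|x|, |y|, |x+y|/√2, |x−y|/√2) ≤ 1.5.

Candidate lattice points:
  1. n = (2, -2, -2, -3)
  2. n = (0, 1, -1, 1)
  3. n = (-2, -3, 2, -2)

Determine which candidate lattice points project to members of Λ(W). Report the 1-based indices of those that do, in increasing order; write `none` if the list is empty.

With ζ = e^{iπ/4} the internal vectors are ζ^0,ζ^3,ζ^6,ζ^9.
candidate 1: n = (2, -2, -2, -3) → π⊥ ≈ (+1.29289, -1.53553); max(|x|,|y|,|x±y|/√2) = 2.00000 > 1.5 ⇒ ∉ W
candidate 2: n = (0, 1, -1, 1) → π⊥ ≈ (+0.00000, +2.41421); max(|x|,|y|,|x±y|/√2) = 2.41421 > 1.5 ⇒ ∉ W
candidate 3: n = (-2, -3, 2, -2) → π⊥ ≈ (-1.29289, -5.53553); max(|x|,|y|,|x±y|/√2) = 5.53553 > 1.5 ⇒ ∉ W

none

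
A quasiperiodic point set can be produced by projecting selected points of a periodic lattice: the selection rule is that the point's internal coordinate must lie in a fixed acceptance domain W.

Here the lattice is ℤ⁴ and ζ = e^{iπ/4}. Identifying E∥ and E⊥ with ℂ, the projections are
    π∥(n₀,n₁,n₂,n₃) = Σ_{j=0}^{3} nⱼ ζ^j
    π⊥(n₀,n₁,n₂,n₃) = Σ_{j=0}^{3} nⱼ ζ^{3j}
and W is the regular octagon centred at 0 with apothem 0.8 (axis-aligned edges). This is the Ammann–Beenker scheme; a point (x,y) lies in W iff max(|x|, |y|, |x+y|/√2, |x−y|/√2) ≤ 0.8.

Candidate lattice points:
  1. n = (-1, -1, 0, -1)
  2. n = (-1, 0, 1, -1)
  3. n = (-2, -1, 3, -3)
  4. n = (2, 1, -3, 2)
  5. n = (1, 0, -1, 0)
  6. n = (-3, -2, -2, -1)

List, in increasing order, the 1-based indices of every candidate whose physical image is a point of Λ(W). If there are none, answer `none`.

none

Internal map: ζ^{3j} for j=0..3 gives (1,0), (−√2/2,√2/2), (0,−1), (√2/2,√2/2).
#1 (-1, -1, 0, -1): internal (-1.000000, -1.414214); octagon support 1.707107 vs apothem 0.8 → ∉ W
#2 (-1, 0, 1, -1): internal (-1.707107, -1.707107); octagon support 2.414214 vs apothem 0.8 → ∉ W
#3 (-2, -1, 3, -3): internal (-3.414214, -5.828427); octagon support 6.535534 vs apothem 0.8 → ∉ W
#4 (2, 1, -3, 2): internal (2.707107, 5.121320); octagon support 5.535534 vs apothem 0.8 → ∉ W
#5 (1, 0, -1, 0): internal (1.000000, 1.000000); octagon support 1.414214 vs apothem 0.8 → ∉ W
#6 (-3, -2, -2, -1): internal (-2.292893, -0.121320); octagon support 2.292893 vs apothem 0.8 → ∉ W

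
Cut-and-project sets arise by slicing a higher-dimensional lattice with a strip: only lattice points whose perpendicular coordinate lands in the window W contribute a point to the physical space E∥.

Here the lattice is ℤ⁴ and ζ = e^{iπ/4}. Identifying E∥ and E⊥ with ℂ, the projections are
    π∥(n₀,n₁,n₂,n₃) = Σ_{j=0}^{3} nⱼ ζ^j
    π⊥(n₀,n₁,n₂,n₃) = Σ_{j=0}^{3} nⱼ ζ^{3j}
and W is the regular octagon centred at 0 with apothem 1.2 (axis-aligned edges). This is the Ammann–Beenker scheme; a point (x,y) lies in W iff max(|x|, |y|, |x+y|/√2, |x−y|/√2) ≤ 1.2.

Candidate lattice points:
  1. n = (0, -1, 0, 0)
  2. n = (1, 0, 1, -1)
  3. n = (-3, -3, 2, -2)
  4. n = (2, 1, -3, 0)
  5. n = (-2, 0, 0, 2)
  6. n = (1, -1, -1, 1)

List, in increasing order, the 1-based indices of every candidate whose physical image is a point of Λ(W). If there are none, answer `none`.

1

π⊥(n) = n₀ + n₁ζ³ + n₂ζ⁶ + n₃ζ⁹ where ζ = e^{iπ/4}.
candidate 1: n = (0, -1, 0, 0) → π⊥ ≈ (+0.70711, -0.70711); max(|x|,|y|,|x±y|/√2) = 1.00000 ≤ 1.2 ⇒ ∈ W
candidate 2: n = (1, 0, 1, -1) → π⊥ ≈ (+0.29289, -1.70711); max(|x|,|y|,|x±y|/√2) = 1.70711 > 1.2 ⇒ ∉ W
candidate 3: n = (-3, -3, 2, -2) → π⊥ ≈ (-2.29289, -5.53553); max(|x|,|y|,|x±y|/√2) = 5.53553 > 1.2 ⇒ ∉ W
candidate 4: n = (2, 1, -3, 0) → π⊥ ≈ (+1.29289, +3.70711); max(|x|,|y|,|x±y|/√2) = 3.70711 > 1.2 ⇒ ∉ W
candidate 5: n = (-2, 0, 0, 2) → π⊥ ≈ (-0.58579, +1.41421); max(|x|,|y|,|x±y|/√2) = 1.41421 > 1.2 ⇒ ∉ W
candidate 6: n = (1, -1, -1, 1) → π⊥ ≈ (+2.41421, +1.00000); max(|x|,|y|,|x±y|/√2) = 2.41421 > 1.2 ⇒ ∉ W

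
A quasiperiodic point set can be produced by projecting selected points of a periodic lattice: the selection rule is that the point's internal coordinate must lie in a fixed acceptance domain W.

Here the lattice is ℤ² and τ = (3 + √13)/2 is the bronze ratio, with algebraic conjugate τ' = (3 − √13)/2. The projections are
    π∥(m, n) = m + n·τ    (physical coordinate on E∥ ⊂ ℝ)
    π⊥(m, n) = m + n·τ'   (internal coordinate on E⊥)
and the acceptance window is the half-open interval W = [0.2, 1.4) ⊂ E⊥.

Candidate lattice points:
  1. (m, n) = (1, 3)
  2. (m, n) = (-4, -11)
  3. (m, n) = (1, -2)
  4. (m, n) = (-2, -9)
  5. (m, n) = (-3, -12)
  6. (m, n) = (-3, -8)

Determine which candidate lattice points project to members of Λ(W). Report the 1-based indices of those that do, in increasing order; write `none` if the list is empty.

Compute τ' = (3−√13)/2 = -0.302776, so π⊥(m,n) = m -0.302776·n.
[1] lift (1,3): star map gives 0.091673; window check 0.2 ≤ 0.091673 < 1.4 is false → out
[2] lift (-4,-11): star map gives -0.669468; window check 0.2 ≤ -0.669468 < 1.4 is false → out
[3] lift (1,-2): star map gives 1.605551; window check 0.2 ≤ 1.605551 < 1.4 is false → out
[4] lift (-2,-9): star map gives 0.724981; window check 0.2 ≤ 0.724981 < 1.4 is true → IN Λ
[5] lift (-3,-12): star map gives 0.633308; window check 0.2 ≤ 0.633308 < 1.4 is true → IN Λ
[6] lift (-3,-8): star map gives -0.577795; window check 0.2 ≤ -0.577795 < 1.4 is false → out

4, 5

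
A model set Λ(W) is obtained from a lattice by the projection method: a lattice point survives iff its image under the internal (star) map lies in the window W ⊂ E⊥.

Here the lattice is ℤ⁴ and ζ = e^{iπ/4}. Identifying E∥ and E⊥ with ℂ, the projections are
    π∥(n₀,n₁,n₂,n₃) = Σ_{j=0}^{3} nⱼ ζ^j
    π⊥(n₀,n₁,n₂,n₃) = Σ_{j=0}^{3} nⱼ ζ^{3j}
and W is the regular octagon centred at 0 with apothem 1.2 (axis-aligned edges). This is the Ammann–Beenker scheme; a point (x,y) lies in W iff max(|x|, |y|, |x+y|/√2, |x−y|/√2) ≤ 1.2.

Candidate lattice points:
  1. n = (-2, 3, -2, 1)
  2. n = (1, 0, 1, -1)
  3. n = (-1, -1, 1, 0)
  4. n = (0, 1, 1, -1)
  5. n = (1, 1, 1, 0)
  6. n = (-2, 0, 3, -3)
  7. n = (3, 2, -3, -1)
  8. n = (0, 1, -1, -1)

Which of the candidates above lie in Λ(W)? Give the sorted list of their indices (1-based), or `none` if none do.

π⊥(n) = n₀ + n₁ζ³ + n₂ζ⁶ + n₃ζ⁹ where ζ = e^{iπ/4}.
candidate 1: n = (-2, 3, -2, 1) → π⊥ ≈ (-3.414214, +4.828427); max(|x|,|y|,|x±y|/√2) = 5.828427 > 1.2 ⇒ ∉ W
candidate 2: n = (1, 0, 1, -1) → π⊥ ≈ (+0.292893, -1.707107); max(|x|,|y|,|x±y|/√2) = 1.707107 > 1.2 ⇒ ∉ W
candidate 3: n = (-1, -1, 1, 0) → π⊥ ≈ (-0.292893, -1.707107); max(|x|,|y|,|x±y|/√2) = 1.707107 > 1.2 ⇒ ∉ W
candidate 4: n = (0, 1, 1, -1) → π⊥ ≈ (-1.414214, -1.000000); max(|x|,|y|,|x±y|/√2) = 1.707107 > 1.2 ⇒ ∉ W
candidate 5: n = (1, 1, 1, 0) → π⊥ ≈ (+0.292893, -0.292893); max(|x|,|y|,|x±y|/√2) = 0.414214 ≤ 1.2 ⇒ ∈ W
candidate 6: n = (-2, 0, 3, -3) → π⊥ ≈ (-4.121320, -5.121320); max(|x|,|y|,|x±y|/√2) = 6.535534 > 1.2 ⇒ ∉ W
candidate 7: n = (3, 2, -3, -1) → π⊥ ≈ (+0.878680, +3.707107); max(|x|,|y|,|x±y|/√2) = 3.707107 > 1.2 ⇒ ∉ W
candidate 8: n = (0, 1, -1, -1) → π⊥ ≈ (-1.414214, +1.000000); max(|x|,|y|,|x±y|/√2) = 1.707107 > 1.2 ⇒ ∉ W

5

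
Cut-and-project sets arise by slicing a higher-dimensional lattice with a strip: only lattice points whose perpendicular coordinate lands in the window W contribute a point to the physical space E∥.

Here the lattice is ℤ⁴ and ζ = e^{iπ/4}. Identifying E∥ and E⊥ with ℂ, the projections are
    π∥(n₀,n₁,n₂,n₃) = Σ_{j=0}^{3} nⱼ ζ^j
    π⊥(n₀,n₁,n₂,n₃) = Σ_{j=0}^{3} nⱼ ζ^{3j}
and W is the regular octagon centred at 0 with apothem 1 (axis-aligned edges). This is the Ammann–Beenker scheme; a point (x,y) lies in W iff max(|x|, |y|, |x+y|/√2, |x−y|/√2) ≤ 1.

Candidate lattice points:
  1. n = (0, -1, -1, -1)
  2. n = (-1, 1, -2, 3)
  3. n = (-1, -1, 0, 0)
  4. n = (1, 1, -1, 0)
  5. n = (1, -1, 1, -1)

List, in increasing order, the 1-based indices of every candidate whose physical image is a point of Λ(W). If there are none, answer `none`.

π⊥(n) = n₀ + n₁ζ³ + n₂ζ⁶ + n₃ζ⁹ where ζ = e^{iπ/4}.
#1 (0, -1, -1, -1): internal (0.00000, -0.41421); octagon support 0.41421 vs apothem 1 → ∈ W
#2 (-1, 1, -2, 3): internal (0.41421, 4.82843); octagon support 4.82843 vs apothem 1 → ∉ W
#3 (-1, -1, 0, 0): internal (-0.29289, -0.70711); octagon support 0.70711 vs apothem 1 → ∈ W
#4 (1, 1, -1, 0): internal (0.29289, 1.70711); octagon support 1.70711 vs apothem 1 → ∉ W
#5 (1, -1, 1, -1): internal (1.00000, -2.41421); octagon support 2.41421 vs apothem 1 → ∉ W

1, 3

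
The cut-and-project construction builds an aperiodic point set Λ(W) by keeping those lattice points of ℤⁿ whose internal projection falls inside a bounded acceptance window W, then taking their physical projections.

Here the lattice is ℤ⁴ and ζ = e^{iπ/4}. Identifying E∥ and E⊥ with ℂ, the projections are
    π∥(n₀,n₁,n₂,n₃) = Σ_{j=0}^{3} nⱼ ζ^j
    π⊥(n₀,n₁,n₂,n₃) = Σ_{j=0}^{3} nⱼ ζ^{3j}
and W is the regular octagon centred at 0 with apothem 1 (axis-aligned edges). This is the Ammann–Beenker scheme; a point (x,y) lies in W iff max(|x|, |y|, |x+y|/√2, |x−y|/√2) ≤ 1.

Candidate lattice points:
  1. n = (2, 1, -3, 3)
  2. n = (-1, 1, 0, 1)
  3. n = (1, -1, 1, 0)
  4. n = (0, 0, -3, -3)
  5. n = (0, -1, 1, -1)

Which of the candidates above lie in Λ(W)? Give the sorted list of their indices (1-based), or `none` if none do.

Internal map: ζ^{3j} for j=0..3 gives (1,0), (−√2/2,√2/2), (0,−1), (√2/2,√2/2).
candidate 1: n = (2, 1, -3, 3) → π⊥ ≈ (+3.4142, +5.8284); max(|x|,|y|,|x±y|/√2) = 6.5355 > 1 ⇒ ∉ W
candidate 2: n = (-1, 1, 0, 1) → π⊥ ≈ (-1.0000, +1.4142); max(|x|,|y|,|x±y|/√2) = 1.7071 > 1 ⇒ ∉ W
candidate 3: n = (1, -1, 1, 0) → π⊥ ≈ (+1.7071, -1.7071); max(|x|,|y|,|x±y|/√2) = 2.4142 > 1 ⇒ ∉ W
candidate 4: n = (0, 0, -3, -3) → π⊥ ≈ (-2.1213, +0.8787); max(|x|,|y|,|x±y|/√2) = 2.1213 > 1 ⇒ ∉ W
candidate 5: n = (0, -1, 1, -1) → π⊥ ≈ (+0.0000, -2.4142); max(|x|,|y|,|x±y|/√2) = 2.4142 > 1 ⇒ ∉ W

none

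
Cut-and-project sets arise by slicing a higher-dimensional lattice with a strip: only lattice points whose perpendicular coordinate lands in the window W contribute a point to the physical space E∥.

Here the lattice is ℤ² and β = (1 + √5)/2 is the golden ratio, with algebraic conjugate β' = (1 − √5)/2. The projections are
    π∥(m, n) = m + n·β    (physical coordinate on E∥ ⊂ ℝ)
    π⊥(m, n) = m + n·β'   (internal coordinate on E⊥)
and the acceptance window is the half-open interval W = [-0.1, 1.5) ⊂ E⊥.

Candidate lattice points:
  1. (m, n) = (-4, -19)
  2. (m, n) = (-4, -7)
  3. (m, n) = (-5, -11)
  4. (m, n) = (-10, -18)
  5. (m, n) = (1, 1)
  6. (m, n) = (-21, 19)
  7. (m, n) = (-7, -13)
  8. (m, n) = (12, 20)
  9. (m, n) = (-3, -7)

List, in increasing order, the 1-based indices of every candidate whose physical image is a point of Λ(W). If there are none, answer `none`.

Numerically β ≈ 1.6180 and β' = −1/β ≈ -0.6180.
#1 (-4,-19): internal coord -4 + (-19)·β' = +7.7426; +7.7426 ∉ [-0.1, 1.5) → out
#2 (-4,-7): internal coord -4 + (-7)·β' = +0.3262; +0.3262 ∈ [-0.1, 1.5) → IN Λ
#3 (-5,-11): internal coord -5 + (-11)·β' = +1.7984; +1.7984 ∉ [-0.1, 1.5) → out
#4 (-10,-18): internal coord -10 + (-18)·β' = +1.1246; +1.1246 ∈ [-0.1, 1.5) → IN Λ
#5 (1,1): internal coord 1 + (1)·β' = +0.3820; +0.3820 ∈ [-0.1, 1.5) → IN Λ
#6 (-21,19): internal coord -21 + (19)·β' = -32.7426; -32.7426 ∉ [-0.1, 1.5) → out
#7 (-7,-13): internal coord -7 + (-13)·β' = +1.0344; +1.0344 ∈ [-0.1, 1.5) → IN Λ
#8 (12,20): internal coord 12 + (20)·β' = -0.3607; -0.3607 ∉ [-0.1, 1.5) → out
#9 (-3,-7): internal coord -3 + (-7)·β' = +1.3262; +1.3262 ∈ [-0.1, 1.5) → IN Λ

2, 4, 5, 7, 9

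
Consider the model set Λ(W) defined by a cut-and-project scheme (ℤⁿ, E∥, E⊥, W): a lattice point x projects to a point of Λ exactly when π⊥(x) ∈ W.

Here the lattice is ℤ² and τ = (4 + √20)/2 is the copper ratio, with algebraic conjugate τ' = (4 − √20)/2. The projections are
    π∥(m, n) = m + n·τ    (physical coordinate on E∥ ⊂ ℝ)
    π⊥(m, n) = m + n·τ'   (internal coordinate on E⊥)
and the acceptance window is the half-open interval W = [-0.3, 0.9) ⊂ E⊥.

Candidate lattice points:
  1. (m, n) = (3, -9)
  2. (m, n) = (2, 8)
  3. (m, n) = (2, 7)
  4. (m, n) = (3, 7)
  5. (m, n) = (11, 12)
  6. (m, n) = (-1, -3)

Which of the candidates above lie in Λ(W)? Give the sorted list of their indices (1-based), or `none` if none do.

2, 3, 6

Numerically τ ≈ 4.236068 and τ' = −1/τ ≈ -0.236068.
#1 (3,-9): internal coord 3 + (-9)·τ' = +5.124612; +5.124612 ∉ [-0.3, 0.9) → out
#2 (2,8): internal coord 2 + (8)·τ' = +0.111456; +0.111456 ∈ [-0.3, 0.9) → IN Λ
#3 (2,7): internal coord 2 + (7)·τ' = +0.347524; +0.347524 ∈ [-0.3, 0.9) → IN Λ
#4 (3,7): internal coord 3 + (7)·τ' = +1.347524; +1.347524 ∉ [-0.3, 0.9) → out
#5 (11,12): internal coord 11 + (12)·τ' = +8.167184; +8.167184 ∉ [-0.3, 0.9) → out
#6 (-1,-3): internal coord -1 + (-3)·τ' = -0.291796; -0.291796 ∈ [-0.3, 0.9) → IN Λ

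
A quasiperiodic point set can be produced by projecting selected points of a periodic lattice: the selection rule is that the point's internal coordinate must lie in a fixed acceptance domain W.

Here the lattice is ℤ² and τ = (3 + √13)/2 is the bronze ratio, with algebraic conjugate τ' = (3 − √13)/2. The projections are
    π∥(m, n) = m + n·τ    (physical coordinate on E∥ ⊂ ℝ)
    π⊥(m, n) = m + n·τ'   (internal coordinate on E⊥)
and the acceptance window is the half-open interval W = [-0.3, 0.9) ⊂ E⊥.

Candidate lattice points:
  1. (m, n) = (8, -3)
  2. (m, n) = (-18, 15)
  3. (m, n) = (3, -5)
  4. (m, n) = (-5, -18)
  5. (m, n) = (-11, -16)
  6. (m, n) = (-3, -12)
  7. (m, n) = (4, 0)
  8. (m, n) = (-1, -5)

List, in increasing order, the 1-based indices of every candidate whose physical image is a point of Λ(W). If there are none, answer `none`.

4, 6, 8

Compute τ' = (3−√13)/2 = -0.3028, so π⊥(m,n) = m -0.3028·n.
#1 (8,-3): internal coord 8 + (-3)·τ' = +8.9083; +8.9083 ∉ [-0.3, 0.9) → out
#2 (-18,15): internal coord -18 + (15)·τ' = -22.5416; -22.5416 ∉ [-0.3, 0.9) → out
#3 (3,-5): internal coord 3 + (-5)·τ' = +4.5139; +4.5139 ∉ [-0.3, 0.9) → out
#4 (-5,-18): internal coord -5 + (-18)·τ' = +0.4500; +0.4500 ∈ [-0.3, 0.9) → IN Λ
#5 (-11,-16): internal coord -11 + (-16)·τ' = -6.1556; -6.1556 ∉ [-0.3, 0.9) → out
#6 (-3,-12): internal coord -3 + (-12)·τ' = +0.6333; +0.6333 ∈ [-0.3, 0.9) → IN Λ
#7 (4,0): internal coord 4 + (0)·τ' = +4.0000; +4.0000 ∉ [-0.3, 0.9) → out
#8 (-1,-5): internal coord -1 + (-5)·τ' = +0.5139; +0.5139 ∈ [-0.3, 0.9) → IN Λ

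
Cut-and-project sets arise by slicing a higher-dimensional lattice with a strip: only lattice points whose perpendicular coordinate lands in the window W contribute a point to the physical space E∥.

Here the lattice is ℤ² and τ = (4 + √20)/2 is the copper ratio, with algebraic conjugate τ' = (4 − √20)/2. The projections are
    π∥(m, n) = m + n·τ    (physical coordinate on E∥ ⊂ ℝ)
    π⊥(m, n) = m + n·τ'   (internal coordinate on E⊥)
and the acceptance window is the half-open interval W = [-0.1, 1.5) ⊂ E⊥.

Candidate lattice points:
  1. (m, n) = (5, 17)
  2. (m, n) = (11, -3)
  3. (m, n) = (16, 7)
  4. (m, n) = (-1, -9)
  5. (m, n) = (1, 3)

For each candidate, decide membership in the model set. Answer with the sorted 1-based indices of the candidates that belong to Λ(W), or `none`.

1, 4, 5

Numerically τ ≈ 4.236068 and τ' = −1/τ ≈ -0.236068.
#1 (5,17): internal coord 5 + (17)·τ' = +0.986844; +0.986844 ∈ [-0.1, 1.5) → IN Λ
#2 (11,-3): internal coord 11 + (-3)·τ' = +11.708204; +11.708204 ∉ [-0.1, 1.5) → out
#3 (16,7): internal coord 16 + (7)·τ' = +14.347524; +14.347524 ∉ [-0.1, 1.5) → out
#4 (-1,-9): internal coord -1 + (-9)·τ' = +1.124612; +1.124612 ∈ [-0.1, 1.5) → IN Λ
#5 (1,3): internal coord 1 + (3)·τ' = +0.291796; +0.291796 ∈ [-0.1, 1.5) → IN Λ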